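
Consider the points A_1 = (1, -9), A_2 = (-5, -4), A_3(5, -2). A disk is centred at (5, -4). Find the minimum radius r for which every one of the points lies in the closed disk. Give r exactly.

10

The required radius is the distance from (5, -4) to the farthest point.
Squared distances: 41, 100, 4.
Maximum is 100, attained at A_2.
r = √100 = 10.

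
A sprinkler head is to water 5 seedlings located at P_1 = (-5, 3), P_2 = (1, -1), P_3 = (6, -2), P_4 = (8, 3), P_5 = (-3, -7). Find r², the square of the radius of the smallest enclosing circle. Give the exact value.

The minimum enclosing circle of a finite set is fixed by two of the points (as a diameter) or three (as a circumcircle).
The minimum enclosing circle is determined by three boundary points: P_1, P_4, P_5.
Their circumcentre is (1.5, -0.9) with r² = 57.46.
The farthest remaining point P_3 is at distance² 21.46 ≤ 57.46.

57.46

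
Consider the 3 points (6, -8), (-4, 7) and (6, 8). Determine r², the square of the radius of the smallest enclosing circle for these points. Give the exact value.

Call the three points A, B, C in the order given.
Side lengths²: AB² = 325, AC² = 256, BC² = 101.
Since AB² = 325 < 256 + 101 = 357, the triangle is acute, so the smallest enclosing circle is the circumcircle.
Circumcentre = (1.75, 0), r² = 82.0625.

82.0625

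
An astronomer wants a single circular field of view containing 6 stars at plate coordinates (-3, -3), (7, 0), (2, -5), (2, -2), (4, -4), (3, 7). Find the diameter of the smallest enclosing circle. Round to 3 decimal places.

12.197

The minimum enclosing circle of a finite set is fixed by two of the points (as a diameter) or three (as a circumcircle).
The minimum enclosing circle is determined by three boundary points: (-3, -3), (2, -5), (3, 7).
Their circumcentre is (95/62, 67/62) with r² = 71485/1922.
The farthest remaining point (4, -4) is at distance² 61317/1922 ≤ 71485/1922.
Diameter = 2r = 2√(71485/1922) ≈ 12.197.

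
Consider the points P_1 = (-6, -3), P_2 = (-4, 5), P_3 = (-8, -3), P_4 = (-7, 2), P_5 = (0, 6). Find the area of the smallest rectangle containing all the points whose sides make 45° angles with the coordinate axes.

51

In coordinates u = x + y, v = x − y the rectangle is axis-aligned; the map (x,y)→(u,v) scales areas by 2.
u-values: -9, 1, -11, -5, 6; range = 6 − (-11) = 17.
v-values: -3, -9, -5, -9, -6; range = -3 − (-9) = 6.
Area = (17 × 6) / 2 = 51.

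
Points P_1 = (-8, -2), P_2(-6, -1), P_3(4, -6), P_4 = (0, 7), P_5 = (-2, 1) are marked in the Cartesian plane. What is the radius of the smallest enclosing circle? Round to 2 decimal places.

The minimum enclosing circle of a finite set is fixed by two of the points (as a diameter) or three (as a circumcircle).
The minimum enclosing circle is determined by three boundary points: P_1, P_3, P_4.
Their circumcentre is (-11/14, -5/14) with r² = 5365/98.
The farthest remaining point P_2 is at distance² 2705/98 ≤ 5365/98.
r = √(5365/98) ≈ 7.40.

7.40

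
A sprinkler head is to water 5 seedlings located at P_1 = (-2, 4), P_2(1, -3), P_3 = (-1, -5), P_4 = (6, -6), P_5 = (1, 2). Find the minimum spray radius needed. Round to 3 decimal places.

6.403

By Welzl's lemma the MEC is supported by two points (diametrically opposite) or three points (on a circumcircle).
The farthest pair is P_1–P_4 with squared distance 164. The circle on this segment as diameter has centre (2, -1) and r² = 164/4 = 41.
Check P_2: distance² to centre = 5 ≤ 41, so it lies inside.
All remaining points lie in this disk, and no smaller disk contains both endpoints, so this is the minimum enclosing circle.
r = √41 ≈ 6.403.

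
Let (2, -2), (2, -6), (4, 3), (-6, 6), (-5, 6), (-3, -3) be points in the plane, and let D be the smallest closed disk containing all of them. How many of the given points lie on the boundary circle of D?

The farthest pair is (2, -6)–(-6, 6) with squared distance 208. The circle on this segment as diameter has centre (-2, 0) and r² = 208/4 = 52.
Check (2, -2): distance² to centre = 20 ≤ 52, so it lies inside.
All remaining points lie in this disk, and no smaller disk contains both endpoints, so this is the minimum enclosing circle.
The points at distance exactly r from the centre are (2, -6), (-6, 6) — 2 points.

2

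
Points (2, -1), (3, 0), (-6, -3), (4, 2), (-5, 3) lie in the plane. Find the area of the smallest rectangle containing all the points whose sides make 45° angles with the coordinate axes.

In coordinates u = x + y, v = x − y the rectangle is axis-aligned; the map (x,y)→(u,v) scales areas by 2.
u-values: 1, 3, -9, 6, -2; range = 6 − (-9) = 15.
v-values: 3, 3, -3, 2, -8; range = 3 − (-8) = 11.
Area = (15 × 11) / 2 = 82.5.

82.5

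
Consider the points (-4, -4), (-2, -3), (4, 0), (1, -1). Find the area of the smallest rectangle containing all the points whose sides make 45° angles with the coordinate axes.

In coordinates u = x + y, v = x − y the rectangle is axis-aligned; the map (x,y)→(u,v) scales areas by 2.
u-values: -8, -5, 4, 0; range = 4 − (-8) = 12.
v-values: 0, 1, 4, 2; range = 4 − 0 = 4.
Area = (12 × 4) / 2 = 24.

24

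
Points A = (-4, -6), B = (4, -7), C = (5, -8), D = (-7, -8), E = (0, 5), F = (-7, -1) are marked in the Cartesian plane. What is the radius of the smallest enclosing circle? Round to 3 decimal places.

A smallest enclosing disk is always determined by at most three of the input points on its boundary.
The minimum enclosing circle is determined by three boundary points: C, D, E.
Their circumcentre is (-1, -37/13) with r² = 10573/169.
The farthest remaining point B is at distance² 7141/169 ≤ 10573/169.
r = √(10573/169) ≈ 7.910.

7.910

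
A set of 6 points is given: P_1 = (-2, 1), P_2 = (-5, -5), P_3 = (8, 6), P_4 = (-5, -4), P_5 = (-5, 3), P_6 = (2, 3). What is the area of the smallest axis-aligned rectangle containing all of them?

143

x ranges over [-5, 8], width 13.
y ranges over [-5, 6], height 11.
Area = 13 × 11 = 143.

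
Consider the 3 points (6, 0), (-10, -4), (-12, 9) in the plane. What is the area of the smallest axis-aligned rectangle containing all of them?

x ranges over [-12, 6], width 18.
y ranges over [-4, 9], height 13.
Area = 18 × 13 = 234.

234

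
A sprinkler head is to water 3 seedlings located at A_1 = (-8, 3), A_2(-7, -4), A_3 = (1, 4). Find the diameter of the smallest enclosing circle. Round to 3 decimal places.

Side lengths²: A_1A_2² = 50, A_1A_3² = 82, A_2A_3² = 128.
Since A_2A_3² = 128 < 82 + 50 = 132, the triangle is acute, so the smallest enclosing circle is the circumcircle.
Circumcentre = (-3.125, 0.125), r² = 32.03125.
Diameter = 2r = 2√(32.03125) ≈ 11.319.

11.319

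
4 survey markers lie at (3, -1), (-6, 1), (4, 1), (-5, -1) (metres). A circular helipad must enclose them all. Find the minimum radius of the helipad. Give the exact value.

5

A smallest enclosing disk is always determined by at most three of the input points on its boundary.
The farthest pair is (-6, 1)–(4, 1) with squared distance 100. The circle on this segment as diameter has centre (-1, 1) and r² = 100/4 = 25.
Check (3, -1): distance² to centre = 20 ≤ 25, so it lies inside.
All remaining points lie in this disk, and no smaller disk contains both endpoints, so this is the minimum enclosing circle.
r = √25 = 5.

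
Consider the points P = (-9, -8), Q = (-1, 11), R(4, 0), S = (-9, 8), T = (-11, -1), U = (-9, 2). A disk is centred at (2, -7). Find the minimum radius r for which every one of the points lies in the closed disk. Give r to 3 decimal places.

18.601

The required radius is the distance from (2, -7) to the farthest point.
Squared distances: 122, 333, 53, 346, 205, 202.
Maximum is 346, attained at S.
r = √346 ≈ 18.601.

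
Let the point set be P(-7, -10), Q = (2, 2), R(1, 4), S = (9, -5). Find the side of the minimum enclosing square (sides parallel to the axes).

The bounding box has width 16 and height 14.
An axis-aligned square enclosing the set must have side ≥ max(width, height).
So the minimum side is max(16, 14) = 16.

16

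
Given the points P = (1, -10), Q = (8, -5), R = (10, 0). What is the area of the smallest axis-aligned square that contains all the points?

The bounding box has width 9 and height 10.
An axis-aligned square enclosing the set must have side ≥ max(width, height).
So the minimum side is max(9, 10) = 10.
Area = 10² = 100.

100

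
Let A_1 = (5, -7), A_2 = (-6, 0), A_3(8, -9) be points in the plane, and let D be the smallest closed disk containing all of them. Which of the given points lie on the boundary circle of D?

Side lengths²: A_1A_2² = 170, A_1A_3² = 13, A_2A_3² = 277.
Since A_2A_3² = 277 ≥ 170 + 13 = 183, the angle opposite A_2A_3 is not acute, so the smallest enclosing circle has A_2A_3 as diameter.
Centre = midpoint of A_2A_3 = (1, -4.5), r² = 277/4 = 69.25.
The points at distance exactly r from the centre are A_2, A_3 — 2 points.

A_2, A_3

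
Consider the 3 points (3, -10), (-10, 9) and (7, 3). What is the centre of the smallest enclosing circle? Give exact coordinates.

Call the three points A, B, C in the order given.
Side lengths²: AB² = 530, AC² = 185, BC² = 325.
Since AB² = 530 ≥ 325 + 185 = 510, the angle opposite AB is not acute, so the smallest enclosing circle has AB as diameter.
Centre = midpoint of AB = (-3.5, -0.5), r² = 530/4 = 132.5.
Centre = (-3.5, -0.5).

(-3.5, -0.5)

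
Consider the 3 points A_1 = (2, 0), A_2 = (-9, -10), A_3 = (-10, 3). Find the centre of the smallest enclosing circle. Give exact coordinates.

Side lengths²: A_1A_2² = 221, A_1A_3² = 153, A_2A_3² = 170.
Since A_1A_2² = 221 < 170 + 153 = 323, the triangle is acute, so the smallest enclosing circle is the circumcircle.
Circumcentre = (-31/6, -19/6), r² = 1105/18.
Centre = (-31/6, -19/6).

(-31/6, -19/6)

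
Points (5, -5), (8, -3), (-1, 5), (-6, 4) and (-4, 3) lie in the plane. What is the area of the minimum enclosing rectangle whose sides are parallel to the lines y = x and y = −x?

73.5

In coordinates u = x + y, v = x − y the rectangle is axis-aligned; the map (x,y)→(u,v) scales areas by 2.
u-values: 0, 5, 4, -2, -1; range = 5 − (-2) = 7.
v-values: 10, 11, -6, -10, -7; range = 11 − (-10) = 21.
Area = (7 × 21) / 2 = 73.5.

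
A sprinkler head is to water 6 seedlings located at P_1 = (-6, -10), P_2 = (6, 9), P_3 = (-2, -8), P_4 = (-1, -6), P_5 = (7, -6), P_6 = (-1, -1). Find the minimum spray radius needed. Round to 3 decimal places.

11.236

The minimum enclosing circle of a finite set is fixed by two of the points (as a diameter) or three (as a circumcircle).
The farthest pair is P_1–P_2 with squared distance 505. The circle on this segment as diameter has centre (0, -0.5) and r² = 505/4 = 126.25.
Check P_3: distance² to centre = 60.25 ≤ 126.25, so it lies inside.
All remaining points lie in this disk, and no smaller disk contains both endpoints, so this is the minimum enclosing circle.
r = √(126.25) ≈ 11.236.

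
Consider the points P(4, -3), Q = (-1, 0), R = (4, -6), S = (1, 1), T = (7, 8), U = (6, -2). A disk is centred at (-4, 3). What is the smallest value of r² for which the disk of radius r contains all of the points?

The required radius is the distance from (-4, 3) to the farthest point.
Squared distances: 100, 18, 145, 29, 146, 125.
Maximum is 146, attained at T.

146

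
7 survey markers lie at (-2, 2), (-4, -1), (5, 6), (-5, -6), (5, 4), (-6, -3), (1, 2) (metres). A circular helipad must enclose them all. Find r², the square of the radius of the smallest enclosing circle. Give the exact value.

61

The farthest pair is (5, 6)–(-5, -6) with squared distance 244. The circle on this segment as diameter has centre (0, 0) and r² = 244/4 = 61.
Check (-2, 2): distance² to centre = 8 ≤ 61, so it lies inside.
All remaining points lie in this disk, and no smaller disk contains both endpoints, so this is the minimum enclosing circle.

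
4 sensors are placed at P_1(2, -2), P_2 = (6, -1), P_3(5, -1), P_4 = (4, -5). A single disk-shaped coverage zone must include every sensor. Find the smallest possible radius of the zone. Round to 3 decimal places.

2.374

The minimum enclosing circle of a finite set is fixed by two of the points (as a diameter) or three (as a circumcircle).
The minimum enclosing circle is determined by three boundary points: P_1, P_2, P_4.
Their circumcentre is (30/7, -37/14) with r² = 1105/196.
The farthest remaining point P_3 is at distance² 629/196 ≤ 1105/196.
r = √(1105/196) ≈ 2.374.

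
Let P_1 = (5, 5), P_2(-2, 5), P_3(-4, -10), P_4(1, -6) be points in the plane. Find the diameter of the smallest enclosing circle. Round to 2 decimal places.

The farthest pair is P_1–P_3 with squared distance 306. The circle on this segment as diameter has centre (0.5, -2.5) and r² = 306/4 = 76.5.
Check P_2: distance² to centre = 62.5 ≤ 76.5, so it lies inside.
All remaining points lie in this disk, and no smaller disk contains both endpoints, so this is the minimum enclosing circle.
Diameter = 2r = 2√(76.5) ≈ 17.49.

17.49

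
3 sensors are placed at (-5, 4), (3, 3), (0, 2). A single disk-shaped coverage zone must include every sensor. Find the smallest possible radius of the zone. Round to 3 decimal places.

Call the three points A, B, C in the order given.
Side lengths²: AB² = 65, AC² = 29, BC² = 10.
Since AB² = 65 ≥ 29 + 10 = 39, the angle opposite AB is not acute, so the smallest enclosing circle has AB as diameter.
Centre = midpoint of AB = (-1, 3.5), r² = 65/4 = 16.25.
r = √(16.25) ≈ 4.031.

4.031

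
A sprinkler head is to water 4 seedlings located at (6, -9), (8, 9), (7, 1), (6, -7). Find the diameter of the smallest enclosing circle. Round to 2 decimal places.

18.11

By Welzl's lemma the MEC is supported by two points (diametrically opposite) or three points (on a circumcircle).
The farthest pair is (6, -9)–(8, 9) with squared distance 328. The circle on this segment as diameter has centre (7, 0) and r² = 328/4 = 82.
Check (7, 1): distance² to centre = 1 ≤ 82, so it lies inside.
All remaining points lie in this disk, and no smaller disk contains both endpoints, so this is the minimum enclosing circle.
Diameter = 2r = 2√82 ≈ 18.11.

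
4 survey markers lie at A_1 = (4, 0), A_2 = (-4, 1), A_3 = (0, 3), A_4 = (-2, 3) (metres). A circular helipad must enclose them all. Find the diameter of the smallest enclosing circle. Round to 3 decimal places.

8.062

The farthest pair is A_1–A_2 with squared distance 65. The circle on this segment as diameter has centre (0, 0.5) and r² = 65/4 = 16.25.
Check A_3: distance² to centre = 6.25 ≤ 16.25, so it lies inside.
All remaining points lie in this disk, and no smaller disk contains both endpoints, so this is the minimum enclosing circle.
Diameter = 2r = 2√(16.25) ≈ 8.062.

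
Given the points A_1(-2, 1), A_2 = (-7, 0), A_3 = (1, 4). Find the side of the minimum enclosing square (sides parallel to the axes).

The bounding box has width 8 and height 4.
An axis-aligned square enclosing the set must have side ≥ max(width, height).
So the minimum side is max(8, 4) = 8.

8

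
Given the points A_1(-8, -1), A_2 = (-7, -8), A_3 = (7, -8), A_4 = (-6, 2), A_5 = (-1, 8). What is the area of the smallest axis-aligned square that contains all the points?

The bounding box has width 15 and height 16.
An axis-aligned square enclosing the set must have side ≥ max(width, height).
So the minimum side is max(15, 16) = 16.
Area = 16² = 256.

256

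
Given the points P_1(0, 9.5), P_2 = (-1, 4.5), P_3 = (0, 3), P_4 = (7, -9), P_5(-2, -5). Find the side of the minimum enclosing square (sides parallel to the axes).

18.5

The bounding box has width 9 and height 18.5.
An axis-aligned square enclosing the set must have side ≥ max(width, height).
So the minimum side is max(9, 18.5) = 18.5.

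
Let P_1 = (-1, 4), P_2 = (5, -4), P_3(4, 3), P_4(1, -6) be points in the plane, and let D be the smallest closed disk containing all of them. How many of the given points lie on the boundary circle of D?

3

A smallest enclosing disk is always determined by at most three of the input points on its boundary.
The minimum enclosing circle is determined by three boundary points: P_1, P_2, P_4.
Their circumcentre is (10/11, -9/11) with r² = 3250/121.
The farthest remaining point P_3 is at distance² 2920/121 ≤ 3250/121.
The points at distance exactly r from the centre are P_1, P_2, P_4 — 3 points.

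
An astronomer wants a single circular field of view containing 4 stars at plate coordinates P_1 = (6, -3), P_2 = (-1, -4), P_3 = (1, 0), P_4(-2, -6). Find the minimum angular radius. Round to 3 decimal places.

The minimum enclosing circle is determined by three boundary points: P_1, P_3, P_4.
Their circumcentre is (49/26, -109/26) with r² = 6205/338.
The farthest remaining point P_2 is at distance² 2825/338 ≤ 6205/338.
r = √(6205/338) ≈ 4.285.

4.285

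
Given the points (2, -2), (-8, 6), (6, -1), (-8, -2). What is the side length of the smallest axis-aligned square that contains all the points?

14

The bounding box has width 14 and height 8.
An axis-aligned square enclosing the set must have side ≥ max(width, height).
So the minimum side is max(14, 8) = 14.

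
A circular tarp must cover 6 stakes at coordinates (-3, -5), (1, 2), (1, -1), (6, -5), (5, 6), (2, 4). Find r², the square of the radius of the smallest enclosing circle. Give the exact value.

11285/242

By Welzl's lemma the MEC is supported by two points (diametrically opposite) or three points (on a circumcircle).
The minimum enclosing circle is determined by three boundary points: (-3, -5), (6, -5), (5, 6).
Their circumcentre is (1.5, 3/22) with r² = 11285/242.
The farthest remaining point (2, 4) is at distance² 3673/242 ≤ 11285/242.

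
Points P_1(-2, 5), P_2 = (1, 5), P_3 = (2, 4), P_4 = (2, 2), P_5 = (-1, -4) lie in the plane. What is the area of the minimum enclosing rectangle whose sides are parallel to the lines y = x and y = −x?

55

In coordinates u = x + y, v = x − y the rectangle is axis-aligned; the map (x,y)→(u,v) scales areas by 2.
u-values: 3, 6, 6, 4, -5; range = 6 − (-5) = 11.
v-values: -7, -4, -2, 0, 3; range = 3 − (-7) = 10.
Area = (11 × 10) / 2 = 55.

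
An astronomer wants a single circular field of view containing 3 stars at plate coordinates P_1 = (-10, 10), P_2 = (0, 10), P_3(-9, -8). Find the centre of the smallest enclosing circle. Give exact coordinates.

(-5, 1.25)

Side lengths²: P_1P_2² = 100, P_1P_3² = 325, P_2P_3² = 405.
Since P_2P_3² = 405 < 325 + 100 = 425, the triangle is acute, so the smallest enclosing circle is the circumcircle.
Circumcentre = (-5, 1.25), r² = 101.5625.
Centre = (-5, 1.25).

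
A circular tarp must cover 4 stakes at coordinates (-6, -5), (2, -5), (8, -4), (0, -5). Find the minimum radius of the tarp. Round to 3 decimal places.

A smallest enclosing disk is always determined by at most three of the input points on its boundary.
The farthest pair is (-6, -5)–(8, -4) with squared distance 197. The circle on this segment as diameter has centre (1, -4.5) and r² = 197/4 = 49.25.
Check (2, -5): distance² to centre = 1.25 ≤ 49.25, so it lies inside.
All remaining points lie in this disk, and no smaller disk contains both endpoints, so this is the minimum enclosing circle.
r = √(49.25) ≈ 7.018.

7.018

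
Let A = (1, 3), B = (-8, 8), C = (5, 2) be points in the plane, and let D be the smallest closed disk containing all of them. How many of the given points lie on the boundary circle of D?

Side lengths²: AB² = 106, AC² = 17, BC² = 205.
Since BC² = 205 ≥ 106 + 17 = 123, the angle opposite BC is not acute, so the smallest enclosing circle has BC as diameter.
Centre = midpoint of BC = (-1.5, 5), r² = 205/4 = 51.25.
The points at distance exactly r from the centre are B, C — 2 points.

2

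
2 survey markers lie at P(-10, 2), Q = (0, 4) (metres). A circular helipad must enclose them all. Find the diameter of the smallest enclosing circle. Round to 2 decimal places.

The smallest circle enclosing two points has them as diameter endpoints.
Centre = midpoint = (-5, 3); r² = |PQ|²/4 = 104/4 = 26.
Diameter = 2r = 2√26 ≈ 10.20.

10.20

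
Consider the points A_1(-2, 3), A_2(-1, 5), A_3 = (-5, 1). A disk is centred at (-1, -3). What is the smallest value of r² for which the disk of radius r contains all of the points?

The required radius is the distance from (-1, -3) to the farthest point.
Squared distances: 37, 64, 32.
Maximum is 64, attained at A_2.

64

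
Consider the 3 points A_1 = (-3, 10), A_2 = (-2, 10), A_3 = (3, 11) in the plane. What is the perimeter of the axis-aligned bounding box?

14

Width = max x − min x = 3 − (-3) = 6.
Height = max y − min y = 11 − 10 = 1.
Perimeter = 2(6 + 1) = 14.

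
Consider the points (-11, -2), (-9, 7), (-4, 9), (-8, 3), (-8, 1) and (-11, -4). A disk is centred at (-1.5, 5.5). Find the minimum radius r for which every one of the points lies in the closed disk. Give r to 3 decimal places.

The required radius is the distance from (-1.5, 5.5) to the farthest point.
Squared distances: 146.5, 58.5, 18.5, 48.5, 62.5, 180.5.
Maximum is 180.5, attained at (-11, -4).
r = √(180.5) ≈ 13.435.

13.435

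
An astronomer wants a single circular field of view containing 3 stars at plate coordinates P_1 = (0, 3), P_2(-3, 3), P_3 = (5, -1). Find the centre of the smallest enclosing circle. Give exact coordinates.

(1, 1)

Side lengths²: P_1P_2² = 9, P_1P_3² = 41, P_2P_3² = 80.
Since P_2P_3² = 80 ≥ 41 + 9 = 50, the angle opposite P_2P_3 is not acute, so the smallest enclosing circle has P_2P_3 as diameter.
Centre = midpoint of P_2P_3 = (1, 1), r² = 80/4 = 20.
Centre = (1, 1).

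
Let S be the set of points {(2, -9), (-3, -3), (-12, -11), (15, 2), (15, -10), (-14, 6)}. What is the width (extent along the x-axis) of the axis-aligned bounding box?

29

max x = 15, min x = -14, so width = 29.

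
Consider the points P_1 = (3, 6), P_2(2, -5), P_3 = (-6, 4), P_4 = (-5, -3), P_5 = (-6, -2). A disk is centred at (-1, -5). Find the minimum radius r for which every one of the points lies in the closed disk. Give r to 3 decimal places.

The required radius is the distance from (-1, -5) to the farthest point.
Squared distances: 137, 9, 106, 20, 34.
Maximum is 137, attained at P_1.
r = √137 ≈ 11.705.

11.705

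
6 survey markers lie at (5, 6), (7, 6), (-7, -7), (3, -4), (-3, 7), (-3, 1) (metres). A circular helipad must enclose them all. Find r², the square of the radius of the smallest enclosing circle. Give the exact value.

The minimum enclosing circle of a finite set is fixed by two of the points (as a diameter) or three (as a circumcircle).
The farthest pair is (7, 6)–(-7, -7) with squared distance 365. The circle on this segment as diameter has centre (0, -0.5) and r² = 365/4 = 91.25.
Check (5, 6): distance² to centre = 67.25 ≤ 91.25, so it lies inside.
All remaining points lie in this disk, and no smaller disk contains both endpoints, so this is the minimum enclosing circle.

91.25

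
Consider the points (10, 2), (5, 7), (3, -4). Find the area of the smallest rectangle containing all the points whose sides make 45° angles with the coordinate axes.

65

In coordinates u = x + y, v = x − y the rectangle is axis-aligned; the map (x,y)→(u,v) scales areas by 2.
u-values: 12, 12, -1; range = 12 − (-1) = 13.
v-values: 8, -2, 7; range = 8 − (-2) = 10.
Area = (13 × 10) / 2 = 65.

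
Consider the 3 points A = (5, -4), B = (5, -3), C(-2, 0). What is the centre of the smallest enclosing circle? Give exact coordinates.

(1.5, -2)

Side lengths²: AB² = 1, AC² = 65, BC² = 58.
Since AC² = 65 ≥ 58 + 1 = 59, the angle opposite AC is not acute, so the smallest enclosing circle has AC as diameter.
Centre = midpoint of AC = (1.5, -2), r² = 65/4 = 16.25.
Centre = (1.5, -2).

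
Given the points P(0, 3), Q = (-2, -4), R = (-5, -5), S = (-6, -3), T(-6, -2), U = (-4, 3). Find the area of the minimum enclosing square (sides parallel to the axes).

64

The bounding box has width 6 and height 8.
An axis-aligned square enclosing the set must have side ≥ max(width, height).
So the minimum side is max(6, 8) = 8.
Area = 8² = 64.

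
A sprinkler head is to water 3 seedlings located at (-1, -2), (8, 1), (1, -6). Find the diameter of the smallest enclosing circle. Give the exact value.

Call the three points A, B, C in the order given.
Side lengths²: AB² = 90, AC² = 20, BC² = 98.
Since BC² = 98 < 90 + 20 = 110, the triangle is acute, so the smallest enclosing circle is the circumcircle.
Circumcentre = (4, -2), r² = 25.
Diameter = 2r = 2√25 = 10.

10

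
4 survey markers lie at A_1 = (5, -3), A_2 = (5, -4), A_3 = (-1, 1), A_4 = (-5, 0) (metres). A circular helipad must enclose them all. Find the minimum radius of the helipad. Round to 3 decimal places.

5.385

The minimum enclosing circle of a finite set is fixed by two of the points (as a diameter) or three (as a circumcircle).
The farthest pair is A_2–A_4 with squared distance 116. The circle on this segment as diameter has centre (0, -2) and r² = 116/4 = 29.
Check A_1: distance² to centre = 26 ≤ 29, so it lies inside.
All remaining points lie in this disk, and no smaller disk contains both endpoints, so this is the minimum enclosing circle.
r = √29 ≈ 5.385.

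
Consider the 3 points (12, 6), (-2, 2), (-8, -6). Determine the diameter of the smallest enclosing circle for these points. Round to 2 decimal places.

23.32

Call the three points A, B, C in the order given.
Side lengths²: AB² = 212, AC² = 544, BC² = 100.
Since AC² = 544 ≥ 212 + 100 = 312, the angle opposite AC is not acute, so the smallest enclosing circle has AC as diameter.
Centre = midpoint of AC = (2, 0), r² = 544/4 = 136.
Diameter = 2r = 2√136 ≈ 23.32.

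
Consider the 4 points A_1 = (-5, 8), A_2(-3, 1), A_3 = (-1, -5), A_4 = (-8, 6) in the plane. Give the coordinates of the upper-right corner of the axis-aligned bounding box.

(-1, 8)

x-range [-8, -1], y-range [-5, 8].
The upper-right corner is (-1, 8).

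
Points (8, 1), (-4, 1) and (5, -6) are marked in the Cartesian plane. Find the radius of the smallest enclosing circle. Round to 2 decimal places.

Call the three points A, B, C in the order given.
Side lengths²: AB² = 144, AC² = 58, BC² = 130.
Since AB² = 144 < 130 + 58 = 188, the triangle is acute, so the smallest enclosing circle is the circumcircle.
Circumcentre = (2, -4/7), r² = 1885/49.
r = √(1885/49) ≈ 6.20.

6.20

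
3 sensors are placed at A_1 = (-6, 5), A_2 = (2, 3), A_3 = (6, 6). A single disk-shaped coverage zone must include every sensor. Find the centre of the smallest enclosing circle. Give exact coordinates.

Side lengths²: A_1A_2² = 68, A_1A_3² = 145, A_2A_3² = 25.
Since A_1A_3² = 145 ≥ 68 + 25 = 93, the angle opposite A_1A_3 is not acute, so the smallest enclosing circle has A_1A_3 as diameter.
Centre = midpoint of A_1A_3 = (0, 5.5), r² = 145/4 = 36.25.
Centre = (0, 5.5).

(0, 5.5)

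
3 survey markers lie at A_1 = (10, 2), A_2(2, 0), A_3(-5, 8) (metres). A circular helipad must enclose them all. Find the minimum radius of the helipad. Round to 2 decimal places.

Side lengths²: A_1A_2² = 68, A_1A_3² = 261, A_2A_3² = 113.
Since A_1A_3² = 261 ≥ 113 + 68 = 181, the angle opposite A_1A_3 is not acute, so the smallest enclosing circle has A_1A_3 as diameter.
Centre = midpoint of A_1A_3 = (2.5, 5), r² = 261/4 = 65.25.
r = √(65.25) ≈ 8.08.

8.08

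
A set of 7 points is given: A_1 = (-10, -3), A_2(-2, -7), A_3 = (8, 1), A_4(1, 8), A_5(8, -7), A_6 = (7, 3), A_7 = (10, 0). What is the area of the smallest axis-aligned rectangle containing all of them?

300

x ranges over [-10, 10], width 20.
y ranges over [-7, 8], height 15.
Area = 20 × 15 = 300.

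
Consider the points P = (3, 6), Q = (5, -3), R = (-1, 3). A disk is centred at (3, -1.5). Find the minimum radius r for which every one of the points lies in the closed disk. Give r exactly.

The required radius is the distance from (3, -1.5) to the farthest point.
Squared distances: 56.25, 6.25, 36.25.
Maximum is 56.25, attained at P.
r = √(56.25) = 7.5.

7.5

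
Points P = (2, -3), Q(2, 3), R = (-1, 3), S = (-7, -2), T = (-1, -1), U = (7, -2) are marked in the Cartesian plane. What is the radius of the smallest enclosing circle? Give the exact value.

The farthest pair is S–U with squared distance 196. The circle on this segment as diameter has centre (0, -2) and r² = 196/4 = 49.
Check P: distance² to centre = 5 ≤ 49, so it lies inside.
All remaining points lie in this disk, and no smaller disk contains both endpoints, so this is the minimum enclosing circle.
r = √49 = 7.

7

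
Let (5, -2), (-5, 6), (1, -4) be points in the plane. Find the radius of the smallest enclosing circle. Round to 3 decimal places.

Call the three points A, B, C in the order given.
Side lengths²: AB² = 164, AC² = 20, BC² = 136.
Since AB² = 164 ≥ 136 + 20 = 156, the angle opposite AB is not acute, so the smallest enclosing circle has AB as diameter.
Centre = midpoint of AB = (0, 2), r² = 164/4 = 41.
r = √41 ≈ 6.403.

6.403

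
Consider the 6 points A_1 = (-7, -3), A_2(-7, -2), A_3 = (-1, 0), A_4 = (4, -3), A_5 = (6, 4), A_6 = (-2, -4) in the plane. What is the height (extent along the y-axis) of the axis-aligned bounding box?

max y = 4, min y = -4, so height = 8.

8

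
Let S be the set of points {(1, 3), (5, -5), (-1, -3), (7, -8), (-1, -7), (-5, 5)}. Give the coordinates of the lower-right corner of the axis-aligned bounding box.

(7, -8)

x-range [-5, 7], y-range [-8, 5].
The lower-right corner is (7, -8).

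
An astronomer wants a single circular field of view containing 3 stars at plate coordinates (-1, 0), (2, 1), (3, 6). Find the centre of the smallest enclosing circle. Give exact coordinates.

(1, 3)

Call the three points A, B, C in the order given.
Side lengths²: AB² = 10, AC² = 52, BC² = 26.
Since AC² = 52 ≥ 26 + 10 = 36, the angle opposite AC is not acute, so the smallest enclosing circle has AC as diameter.
Centre = midpoint of AC = (1, 3), r² = 52/4 = 13.
Centre = (1, 3).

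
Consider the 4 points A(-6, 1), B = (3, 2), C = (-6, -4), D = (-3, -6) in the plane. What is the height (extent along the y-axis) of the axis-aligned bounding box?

max y = 2, min y = -6, so height = 8.

8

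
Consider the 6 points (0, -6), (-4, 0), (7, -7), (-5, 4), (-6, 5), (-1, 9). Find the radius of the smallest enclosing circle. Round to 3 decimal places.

9.047

A smallest enclosing disk is always determined by at most three of the input points on its boundary.
The minimum enclosing circle is determined by three boundary points: (7, -7), (-6, 5), (-1, 9).
Their circumcentre is (25/14, 11/28) with r² = 64165/784.
The farthest remaining point (-5, 4) is at distance² 46301/784 ≤ 64165/784.
r = √(64165/784) ≈ 9.047.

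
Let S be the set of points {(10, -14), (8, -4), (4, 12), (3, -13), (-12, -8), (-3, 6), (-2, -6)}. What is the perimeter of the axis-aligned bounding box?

96

Width = max x − min x = 10 − (-12) = 22.
Height = max y − min y = 12 − (-14) = 26.
Perimeter = 2(22 + 26) = 96.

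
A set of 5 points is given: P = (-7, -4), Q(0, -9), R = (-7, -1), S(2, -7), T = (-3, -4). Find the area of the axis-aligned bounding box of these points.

72

x ranges over [-7, 2], width 9.
y ranges over [-9, -1], height 8.
Area = 9 × 8 = 72.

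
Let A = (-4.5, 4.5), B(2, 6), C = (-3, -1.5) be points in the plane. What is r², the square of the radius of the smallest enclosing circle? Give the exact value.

19669/968

Side lengths²: AB² = 44.5, AC² = 38.25, BC² = 81.25.
Since BC² = 81.25 < 44.5 + 38.25 = 82.75, the triangle is acute, so the smallest enclosing circle is the circumcircle.
Circumcentre = (-25/44, 101/44), r² = 19669/968.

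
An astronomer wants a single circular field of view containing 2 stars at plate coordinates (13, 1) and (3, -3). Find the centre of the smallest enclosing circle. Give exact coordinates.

The smallest circle enclosing two points has them as diameter endpoints.
Centre = midpoint = (8, -1); r² = |(13, 1)−(3, -3)|²/4 = 116/4 = 29.
Centre = (8, -1).

(8, -1)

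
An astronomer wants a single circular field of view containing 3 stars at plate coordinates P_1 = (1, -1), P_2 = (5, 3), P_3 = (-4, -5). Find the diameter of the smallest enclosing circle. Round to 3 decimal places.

12.042

Side lengths²: P_1P_2² = 32, P_1P_3² = 41, P_2P_3² = 145.
Since P_2P_3² = 145 ≥ 41 + 32 = 73, the angle opposite P_2P_3 is not acute, so the smallest enclosing circle has P_2P_3 as diameter.
Centre = midpoint of P_2P_3 = (0.5, -1), r² = 145/4 = 36.25.
Diameter = 2r = 2√(36.25) ≈ 12.042.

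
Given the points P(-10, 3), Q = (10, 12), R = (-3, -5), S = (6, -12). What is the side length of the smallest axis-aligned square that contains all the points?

The bounding box has width 20 and height 24.
An axis-aligned square enclosing the set must have side ≥ max(width, height).
So the minimum side is max(20, 24) = 24.

24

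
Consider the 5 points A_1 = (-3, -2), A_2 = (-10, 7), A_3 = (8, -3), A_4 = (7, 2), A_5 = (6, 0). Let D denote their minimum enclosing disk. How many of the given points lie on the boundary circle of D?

2

The farthest pair is A_2–A_3 with squared distance 424. The circle on this segment as diameter has centre (-1, 2) and r² = 424/4 = 106.
Check A_1: distance² to centre = 20 ≤ 106, so it lies inside.
All remaining points lie in this disk, and no smaller disk contains both endpoints, so this is the minimum enclosing circle.
The points at distance exactly r from the centre are A_2, A_3 — 2 points.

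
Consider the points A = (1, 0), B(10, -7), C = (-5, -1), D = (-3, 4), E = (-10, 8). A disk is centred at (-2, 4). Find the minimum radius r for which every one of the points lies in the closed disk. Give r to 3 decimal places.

The required radius is the distance from (-2, 4) to the farthest point.
Squared distances: 25, 265, 34, 1, 80.
Maximum is 265, attained at B.
r = √265 ≈ 16.279.

16.279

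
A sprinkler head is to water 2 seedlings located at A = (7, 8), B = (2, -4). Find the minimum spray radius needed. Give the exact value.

The smallest circle enclosing two points has them as diameter endpoints.
Centre = midpoint = (4.5, 2); r² = |AB|²/4 = 169/4 = 42.25.
r = √(42.25) = 6.5.

6.5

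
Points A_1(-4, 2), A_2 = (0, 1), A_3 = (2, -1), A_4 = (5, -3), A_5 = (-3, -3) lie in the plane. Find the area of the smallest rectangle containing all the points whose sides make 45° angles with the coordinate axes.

56

In coordinates u = x + y, v = x − y the rectangle is axis-aligned; the map (x,y)→(u,v) scales areas by 2.
u-values: -2, 1, 1, 2, -6; range = 2 − (-6) = 8.
v-values: -6, -1, 3, 8, 0; range = 8 − (-6) = 14.
Area = (8 × 14) / 2 = 56.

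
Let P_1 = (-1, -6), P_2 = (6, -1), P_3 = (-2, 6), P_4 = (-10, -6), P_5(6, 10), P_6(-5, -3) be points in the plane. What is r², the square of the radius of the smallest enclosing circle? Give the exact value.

By Welzl's lemma the MEC is supported by two points (diametrically opposite) or three points (on a circumcircle).
The farthest pair is P_4–P_5 with squared distance 512. The circle on this segment as diameter has centre (-2, 2) and r² = 512/4 = 128.
Check P_1: distance² to centre = 65 ≤ 128, so it lies inside.
All remaining points lie in this disk, and no smaller disk contains both endpoints, so this is the minimum enclosing circle.

128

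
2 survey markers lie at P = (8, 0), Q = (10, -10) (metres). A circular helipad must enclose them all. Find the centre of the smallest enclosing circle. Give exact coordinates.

The smallest circle enclosing two points has them as diameter endpoints.
Centre = midpoint = (9, -5); r² = |PQ|²/4 = 104/4 = 26.
Centre = (9, -5).

(9, -5)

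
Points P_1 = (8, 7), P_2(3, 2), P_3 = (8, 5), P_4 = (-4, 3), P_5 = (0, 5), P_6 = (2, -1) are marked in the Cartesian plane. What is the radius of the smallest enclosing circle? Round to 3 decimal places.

6.325

By Welzl's lemma the MEC is supported by two points (diametrically opposite) or three points (on a circumcircle).
The farthest pair is P_1–P_4 with squared distance 160. The circle on this segment as diameter has centre (2, 5) and r² = 160/4 = 40.
Check P_2: distance² to centre = 10 ≤ 40, so it lies inside.
All remaining points lie in this disk, and no smaller disk contains both endpoints, so this is the minimum enclosing circle.
r = √40 ≈ 6.325.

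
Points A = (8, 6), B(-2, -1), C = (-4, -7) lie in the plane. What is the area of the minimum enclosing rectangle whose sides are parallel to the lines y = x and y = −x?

50

In coordinates u = x + y, v = x − y the rectangle is axis-aligned; the map (x,y)→(u,v) scales areas by 2.
u-values: 14, -3, -11; range = 14 − (-11) = 25.
v-values: 2, -1, 3; range = 3 − (-1) = 4.
Area = (25 × 4) / 2 = 50.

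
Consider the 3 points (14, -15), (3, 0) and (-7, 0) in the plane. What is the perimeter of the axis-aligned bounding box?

72

Width = max x − min x = 14 − (-7) = 21.
Height = max y − min y = 0 − (-15) = 15.
Perimeter = 2(21 + 15) = 72.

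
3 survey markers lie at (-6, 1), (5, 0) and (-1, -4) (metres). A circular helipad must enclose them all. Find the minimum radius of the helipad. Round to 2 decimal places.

Call the three points A, B, C in the order given.
Side lengths²: AB² = 122, AC² = 50, BC² = 52.
Since AB² = 122 ≥ 52 + 50 = 102, the angle opposite AB is not acute, so the smallest enclosing circle has AB as diameter.
Centre = midpoint of AB = (-0.5, 0.5), r² = 122/4 = 30.5.
r = √(30.5) ≈ 5.52.

5.52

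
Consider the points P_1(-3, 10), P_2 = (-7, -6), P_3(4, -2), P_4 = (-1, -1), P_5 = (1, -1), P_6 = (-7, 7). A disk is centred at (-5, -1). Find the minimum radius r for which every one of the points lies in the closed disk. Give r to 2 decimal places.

11.18

The required radius is the distance from (-5, -1) to the farthest point.
Squared distances: 125, 29, 82, 16, 36, 68.
Maximum is 125, attained at P_1.
r = √125 ≈ 11.18.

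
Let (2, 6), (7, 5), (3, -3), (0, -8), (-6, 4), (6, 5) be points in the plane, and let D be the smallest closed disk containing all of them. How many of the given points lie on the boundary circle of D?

3

By Welzl's lemma the MEC is supported by two points (diametrically opposite) or three points (on a circumcircle).
The minimum enclosing circle is determined by three boundary points: (7, 5), (0, -8), (-6, 4).
Their circumcentre is (23/27, -2/27) with r² = 46325/729.
The farthest remaining point (6, 5) is at distance² 38090/729 ≤ 46325/729.
The points at distance exactly r from the centre are (7, 5), (0, -8), (-6, 4) — 3 points.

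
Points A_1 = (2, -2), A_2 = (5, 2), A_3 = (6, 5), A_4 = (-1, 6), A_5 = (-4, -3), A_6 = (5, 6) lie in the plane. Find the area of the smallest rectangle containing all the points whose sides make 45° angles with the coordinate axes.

In coordinates u = x + y, v = x − y the rectangle is axis-aligned; the map (x,y)→(u,v) scales areas by 2.
u-values: 0, 7, 11, 5, -7, 11; range = 11 − (-7) = 18.
v-values: 4, 3, 1, -7, -1, -1; range = 4 − (-7) = 11.
Area = (18 × 11) / 2 = 99.

99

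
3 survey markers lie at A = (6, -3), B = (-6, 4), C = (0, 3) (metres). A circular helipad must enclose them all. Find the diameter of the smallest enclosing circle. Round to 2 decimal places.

13.89

Side lengths²: AB² = 193, AC² = 72, BC² = 37.
Since AB² = 193 ≥ 72 + 37 = 109, the angle opposite AB is not acute, so the smallest enclosing circle has AB as diameter.
Centre = midpoint of AB = (0, 0.5), r² = 193/4 = 48.25.
Diameter = 2r = 2√(48.25) ≈ 13.89.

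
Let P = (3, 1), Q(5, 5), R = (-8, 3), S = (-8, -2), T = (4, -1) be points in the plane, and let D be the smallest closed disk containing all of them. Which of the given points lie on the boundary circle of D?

By Welzl's lemma the MEC is supported by two points (diametrically opposite) or three points (on a circumcircle).
The farthest pair is Q–S with squared distance 218. The circle on this segment as diameter has centre (-1.5, 1.5) and r² = 218/4 = 54.5.
Check P: distance² to centre = 20.5 ≤ 54.5, so it lies inside.
All remaining points lie in this disk, and no smaller disk contains both endpoints, so this is the minimum enclosing circle.
The points at distance exactly r from the centre are Q, S — 2 points.

Q, S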